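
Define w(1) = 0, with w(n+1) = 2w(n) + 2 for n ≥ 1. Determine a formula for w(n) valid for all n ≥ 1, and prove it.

Claim: w(n) = 2^n − 2.

Base case: w(1) = 0, and 2^1 − 2 = 2 − 2 = 0.
Assume w(k) = 2^k − 2 for some k ≥ 1.
Then w(k+1) = 2w(k) + 2 = 2·(2^k − 2) + 2 = 2^{k+1} − 4 + 2 = 2^{k+1} − 2.
This completes the inductive step, so w(n) = 2^n − 2 for all n ≥ 1.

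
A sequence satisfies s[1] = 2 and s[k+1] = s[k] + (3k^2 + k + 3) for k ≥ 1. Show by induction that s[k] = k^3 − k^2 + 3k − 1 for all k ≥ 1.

Base case: s[1] = 2, and 1^3 − 1^2 + 3·1 − 1 = 2.
Assume s[r] = r^3 − r^2 + 3r − 1.
Then s[r+1] = s[r] + (3r^2 + r + 3) = (r^3 − r^2 + 3r − 1) + (3r^2 + r + 3) = r^3 + 2r^2 + 4r + 2,
and (r+1)^3 − (r+1)^2 + 3·(r+1) − 1 = r^3 + 2r^2 + 4r + 2.
Hence s[k] = k^3 − k^2 + 3k − 1 for every k ≥ 1, by induction.

s[k] = k^3 − k^2 + 3k − 1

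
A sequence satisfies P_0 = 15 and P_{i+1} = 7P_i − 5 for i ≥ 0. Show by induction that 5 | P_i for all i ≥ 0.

Base case: P_0 = 15 = 5·3, so 5 | P_0.
Assume 5 | P_k, so P_k = 5t for some integer t.
Then P_{k+1} = 7P_k − 5 = 7·(5t) − 5 = 5(7t − 1), so 5 | P_{k+1}.
Hence 5 | P_i for every i ≥ 0, by induction.

5 | P_i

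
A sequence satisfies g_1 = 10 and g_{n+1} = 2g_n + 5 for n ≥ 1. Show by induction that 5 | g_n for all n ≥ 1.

Base case: g_1 = 10 = 5·2, so 5 | g_1.
Assume 5 | g_r, so g_r = 5t for some integer t.
Then g_{r+1} = 2g_r + 5 = 2·(5t) + 5 = 5(2t + 1), so 5 | g_{r+1}.
By induction, 5 | g_n for all n ≥ 1.

5 | g_n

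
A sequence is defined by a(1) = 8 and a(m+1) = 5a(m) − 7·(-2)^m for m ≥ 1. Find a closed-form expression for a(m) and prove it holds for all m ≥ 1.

Claim: a(m) = 2·5^m + (-2)^m.

Base case: a(1) = 8, and 2·5^1 + (-2)^1 = 10 − 2 = 8.
Assume a(j) = 2·5^j + (-2)^j for some j ≥ 1.
Then a(j+1) = 5a(j) − 7·(-2)^j = 5·(2·5^j + (-2)^j) − 7·(-2)^j = 2·5^{j+1} + 5·(-2)^j − 7·(-2)^j = 2·5^{j+1} − 2·(-2)^j = 2·5^{j+1} + (-2)^{j+1}.
So the formula holds for j+1, and by induction a(m) = 2·5^m + (-2)^m for all m ≥ 1.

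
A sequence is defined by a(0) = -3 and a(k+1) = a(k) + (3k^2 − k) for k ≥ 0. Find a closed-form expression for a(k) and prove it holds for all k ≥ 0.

Claim: a(k) = k^3 − 2k^2 + k − 3.

Base case: a(0) = -3, and 0^3 − 2·0^2 + 0 − 3 = -3.
Assume a(r) = r^3 − 2r^2 + r − 3.
Then a(r+1) = a(r) + (3r^2 − r) = (r^3 − 2r^2 + r − 3) + (3r^2 − r) = r^3 + r^2 − 3,
and (r+1)^3 − 2·(r+1)^2 + (r+1) − 3 = r^3 + r^2 − 3.
This completes the inductive step, so a(k) = k^3 − 2k^2 + k − 3 for all k ≥ 0.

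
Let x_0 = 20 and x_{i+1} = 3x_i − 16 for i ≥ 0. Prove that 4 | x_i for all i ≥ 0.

Base case: x_0 = 20 = 4·5, so 4 | x_0.
Assume 4 | x_j, so x_j = 4t for some integer t.
Then x_{j+1} = 3x_j − 16 = 3·(4t) − 16 = 4(3t − 4), so 4 | x_{j+1}.
This completes the inductive step, so 4 | x_i for all i ≥ 0.

4 | x_i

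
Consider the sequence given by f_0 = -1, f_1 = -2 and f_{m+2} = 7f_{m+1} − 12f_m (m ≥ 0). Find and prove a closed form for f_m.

Claim: f_m = 4^m − 2·3^m.

Base cases: f_0 = -1 and 4^0 − 2·3^0 = -1; f_1 = -2 and 4^1 − 2·3^1 = -2.
Assume f_j = 4^j − 2·3^j for all 0 ≤ j ≤ r, where r ≥ 1.
Then f_{r+1} = 7f_r − 12f_{r−1} = 7·(4^r − 2·3^r) − 12·(4^{r−1} − 2·3^{r−1}) = (7·4 − 12)4^{r−1} − 2·(7·3 − 12)3^{r−1} = 16·4^{r−1} − 18·3^{r−1} = 4^{r+1} − 2·3^{r+1}.
So the formula holds for r+1, and by strong induction f_m = 4^m − 2·3^m for all m ≥ 0.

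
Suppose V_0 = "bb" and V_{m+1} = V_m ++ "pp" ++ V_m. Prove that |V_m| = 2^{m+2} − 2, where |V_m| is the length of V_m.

Base case: |V_0| = 2, and 2^{0+2} − 2 = 2.
Assume |V_r| = 2^{r+2} − 2.
Then |V_{r+1}| = |V_r| + 2 + |V_r| = 2|V_r| + 2 = 2(2^{r+2} − 2) + 2 = 2^{r+3} − 4 + 2 = 2^{r+3} − 2.
So the formula holds for r+1, and by induction |V_m| = 2^{m+2} − 2 for all m ≥ 0.

|V_m| = 2^{m+2} − 2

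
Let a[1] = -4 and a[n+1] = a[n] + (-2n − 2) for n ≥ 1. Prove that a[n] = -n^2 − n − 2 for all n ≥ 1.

Base case: a[1] = -4, and -1^2 − 1 − 2 = -4.
Assume a[m] = -m^2 − m − 2.
Then a[m+1] = a[m] + (-2m − 2) = (-m^2 − m − 2) + (-2m − 2) = -m^2 − 3m − 4,
and -(m+1)^2 − (m+1) − 2 = -m^2 − 3m − 4.
By induction, a[n] = -n^2 − n − 2 for all n ≥ 1.

a[n] = -n^2 − n − 2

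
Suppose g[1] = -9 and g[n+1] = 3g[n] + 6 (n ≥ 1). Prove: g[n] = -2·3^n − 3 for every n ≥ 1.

Base case: g[1] = -9, and -2·3^1 − 3 = -6 − 3 = -9.
Assume g[m] = -2·3^m − 3 for some m ≥ 1.
Then g[m+1] = 3g[m] + 6 = 3·(-2·3^m − 3) + 6 = -6·3^m − 9 + 6 = -2·3^{m+1} − 3.
Hence g[n] = -2·3^n − 3 for every n ≥ 1, by induction.

g[n] = -2·3^n − 3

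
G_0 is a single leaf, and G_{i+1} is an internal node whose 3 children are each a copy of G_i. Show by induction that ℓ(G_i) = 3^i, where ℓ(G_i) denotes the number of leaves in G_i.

Base case: ℓ(G_0) = 1, and 3^0 = 1.
Assume ℓ(G_r) = 3^r.
Then ℓ(G_{r+1}) = 3·ℓ(G_r) = 3·3^r = 3^{r+1}.
Hence ℓ(G_i) = 3^i for every i ≥ 0, by induction.

ℓ(G_i) = 3^i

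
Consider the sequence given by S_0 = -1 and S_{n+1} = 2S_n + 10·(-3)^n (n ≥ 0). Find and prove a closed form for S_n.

Claim: S_n = 2^n − 2·(-3)^n.

Base case: S_0 = -1, and 2^0 − 2·(-3)^0 = 1 − 2 = -1.
Assume S_k = 2^k − 2·(-3)^k for some k ≥ 0.
Then S_{k+1} = 2S_k + 10·(-3)^k = 2·(2^k − 2·(-3)^k) + 10·(-3)^k = 2^{k+1} − 4·(-3)^k + 10·(-3)^k = 2^{k+1} + 6·(-3)^k = 2^{k+1} − 2·(-3)^{k+1}.
Hence S_n = 2^n − 2·(-3)^n for every n ≥ 0, by induction.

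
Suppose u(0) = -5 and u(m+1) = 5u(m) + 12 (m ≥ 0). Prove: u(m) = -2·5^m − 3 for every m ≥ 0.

Base case: u(0) = -5, and -2·5^0 − 3 = -2 − 3 = -5.
Assume u(r) = -2·5^r − 3 for some r ≥ 0.
Then u(r+1) = 5u(r) + 12 = 5·(-2·5^r − 3) + 12 = -10·5^r − 15 + 12 = -2·5^{r+1} − 3.
Hence u(m) = -2·5^m − 3 for every m ≥ 0, by induction.

u(m) = -2·5^m − 3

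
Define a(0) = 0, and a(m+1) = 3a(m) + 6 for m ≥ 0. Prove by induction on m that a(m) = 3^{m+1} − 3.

Base case: a(0) = 0, and 3^{0+1} − 3 = 3 − 3 = 0.
Assume a(r) = 3^{r+1} − 3 for some r ≥ 0.
Then a(r+1) = 3a(r) + 6 = 3·(3^{r+1} − 3) + 6 = 3^{r+2} − 9 + 6 = 3^{r+2} − 3.
Hence a(m) = 3^{m+1} − 3 for every m ≥ 0, by induction.

a(m) = 3^{m+1} − 3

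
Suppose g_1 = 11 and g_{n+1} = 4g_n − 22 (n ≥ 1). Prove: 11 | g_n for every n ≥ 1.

Base case: g_1 = 11 = 11·1, so 11 | g_1.
Assume 11 | g_k, so g_k = 11t for some integer t.
Then g_{k+1} = 4g_k − 22 = 4·(11t) − 22 = 11(4t − 2), so 11 | g_{k+1}.
Hence 11 | g_n for every n ≥ 1, by induction.

11 | g_n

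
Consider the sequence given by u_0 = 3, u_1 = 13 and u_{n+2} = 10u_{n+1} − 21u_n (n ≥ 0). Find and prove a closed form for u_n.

Claim: u_n = 7^n + 2·3^n.

Base cases: u_0 = 3 and 7^0 + 2·3^0 = 3; u_1 = 13 and 7^1 + 2·3^1 = 13.
Assume u_j = 7^j + 2·3^j for all 0 ≤ j ≤ r, where r ≥ 1.
Then u_{r+1} = 10u_r − 21u_{r−1} = 10·(7^r + 2·3^r) − 21·(7^{r−1} + 2·3^{r−1}) = (10·7 − 21)7^{r−1} + 2·(10·3 − 21)3^{r−1} = 49·7^{r−1} + 18·3^{r−1} = 7^{r+1} + 2·3^{r+1}.
So the formula holds for r+1, and by strong induction u_n = 7^n + 2·3^n for all n ≥ 0.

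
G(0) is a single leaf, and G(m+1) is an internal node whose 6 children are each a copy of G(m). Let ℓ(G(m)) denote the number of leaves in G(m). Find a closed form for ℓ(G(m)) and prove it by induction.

Claim: ℓ(G(m)) = 6^m.

Base case: ℓ(G(0)) = 1, and 6^0 = 1.
Assume ℓ(G(k)) = 6^k.
Then ℓ(G(k+1)) = 6·ℓ(G(k)) = 6·6^k = 6^{k+1}.
So the formula holds for k+1, and by induction ℓ(G(m)) = 6^m for all m ≥ 0.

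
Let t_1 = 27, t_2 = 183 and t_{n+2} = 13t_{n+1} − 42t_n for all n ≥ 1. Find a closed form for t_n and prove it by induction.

Claim: t_n = 3·7^n + 6^n.

Base cases: t_1 = 27 and 3·7^1 + 6^1 = 27; t_2 = 183 and 3·7^2 + 6^2 = 183.
Assume t_j = 3·7^j + 6^j for all 1 ≤ j ≤ r, where r ≥ 2.
Then t_{r+1} = 13t_r − 42t_{r−1} = 13·(3·7^r + 6^r) − 42·(3·7^{r−1} + 6^{r−1}) = 3·(13·7 − 42)7^{r−1} + (13·6 − 42)6^{r−1} = 147·7^{r−1} + 36·6^{r−1} = 3·7^{r+1} + 6^{r+1}.
Hence t_n = 3·7^n + 6^n for every n ≥ 1, by strong induction.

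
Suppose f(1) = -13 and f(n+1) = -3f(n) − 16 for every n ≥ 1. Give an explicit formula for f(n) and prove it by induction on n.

Claim: f(n) = 3·(-3)^n − 4.

Base case: f(1) = -13, and 3·(-3)^1 − 4 = -9 − 4 = -13.
Assume f(j) = 3·(-3)^j − 4 for some j ≥ 1.
Then f(j+1) = -3f(j) − 16 = -3·(3·(-3)^j − 4) − 16 = -9·(-3)^j + 12 − 16 = 3·(-3)^{j+1} − 4.
So the formula holds for j+1, and by induction f(n) = 3·(-3)^n − 4 for all n ≥ 1.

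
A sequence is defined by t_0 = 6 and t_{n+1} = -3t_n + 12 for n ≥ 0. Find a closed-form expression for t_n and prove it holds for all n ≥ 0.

Claim: t_n = 3·(-3)^n + 3.

Base case: t_0 = 6, and 3·(-3)^0 + 3 = 3 + 3 = 6.
Assume t_j = 3·(-3)^j + 3 for some j ≥ 0.
Then t_{j+1} = -3t_j + 12 = -3·(3·(-3)^j + 3) + 12 = -9·(-3)^j − 9 + 12 = 3·(-3)^{j+1} + 3.
By induction, t_n = 3·(-3)^n + 3 for all n ≥ 0.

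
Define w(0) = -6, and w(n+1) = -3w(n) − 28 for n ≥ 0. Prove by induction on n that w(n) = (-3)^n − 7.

Base case: w(0) = -6, and (-3)^0 − 7 = 1 − 7 = -6.
Assume w(r) = (-3)^r − 7 for some r ≥ 0.
Then w(r+1) = -3w(r) − 28 = -3·((-3)^r − 7) − 28 = -3·(-3)^r + 21 − 28 = (-3)^{r+1} − 7.
By induction, w(n) = (-3)^n − 7 for all n ≥ 0.

w(n) = (-3)^n − 7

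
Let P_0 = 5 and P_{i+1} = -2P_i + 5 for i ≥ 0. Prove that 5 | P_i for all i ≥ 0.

Base case: P_0 = 5 = 5·1, so 5 | P_0.
Assume 5 | P_k, so P_k = 5t for some integer t.
Then P_{k+1} = -2P_k + 5 = -2·(5t) + 5 = 5(-2t + 1), so 5 | P_{k+1}.
So the property holds for k+1, and by induction 5 | P_i for all i ≥ 0.

5 | P_i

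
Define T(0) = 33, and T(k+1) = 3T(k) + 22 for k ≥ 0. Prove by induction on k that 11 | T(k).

Base case: T(0) = 33 = 11·3, so 11 | T(0).
Assume 11 | T(m), so T(m) = 11t for some integer t.
Then T(m+1) = 3T(m) + 22 = 3·(11t) + 22 = 11(3t + 2), so 11 | T(m+1).
This completes the inductive step, so 11 | T(k) for all k ≥ 0.

11 | T(k)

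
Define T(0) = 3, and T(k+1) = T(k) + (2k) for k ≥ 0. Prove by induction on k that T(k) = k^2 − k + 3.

Base case: T(0) = 3, and 0^2 − 0 + 3 = 3.
Assume T(m) = m^2 − m + 3.
Then T(m+1) = T(m) + (2m) = (m^2 − m + 3) + (2m) = m^2 + m + 3,
and (m+1)^2 − (m+1) + 3 = m^2 + m + 3.
Hence T(k) = k^2 − k + 3 for every k ≥ 0, by induction.

T(k) = k^2 − k + 3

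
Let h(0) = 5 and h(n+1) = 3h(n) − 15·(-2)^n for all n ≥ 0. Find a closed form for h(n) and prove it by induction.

Claim: h(n) = 2·3^n + 3·(-2)^n.

Base case: h(0) = 5, and 2·3^0 + 3·(-2)^0 = 2 + 3 = 5.
Assume h(r) = 2·3^r + 3·(-2)^r for some r ≥ 0.
Then h(r+1) = 3h(r) − 15·(-2)^r = 3·(2·3^r + 3·(-2)^r) − 15·(-2)^r = 2·3^{r+1} + 9·(-2)^r − 15·(-2)^r = 2·3^{r+1} − 6·(-2)^r = 2·3^{r+1} + 3·(-2)^{r+1}.
This completes the inductive step, so h(n) = 2·3^n + 3·(-2)^n for all n ≥ 0.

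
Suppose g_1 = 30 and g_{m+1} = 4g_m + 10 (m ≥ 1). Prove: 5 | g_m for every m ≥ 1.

Base case: g_1 = 30 = 5·6, so 5 | g_1.
Assume 5 | g_j, so g_j = 5t for some integer t.
Then g_{j+1} = 4g_j + 10 = 4·(5t) + 10 = 5(4t + 2), so 5 | g_{j+1}.
Hence 5 | g_m for every m ≥ 1, by induction.

5 | g_m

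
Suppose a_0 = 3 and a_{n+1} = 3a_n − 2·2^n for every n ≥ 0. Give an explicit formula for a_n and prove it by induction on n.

Claim: a_n = 3^n + 2·2^n.

Base case: a_0 = 3, and 3^0 + 2·2^0 = 1 + 2 = 3.
Assume a_k = 3^k + 2·2^k for some k ≥ 0.
Then a_{k+1} = 3a_k − 2·2^k = 3·(3^k + 2·2^k) − 2·2^k = 3^{k+1} + 6·2^k − 2·2^k = 3^{k+1} + 4·2^k = 3^{k+1} + 2·2^{k+1}.
This completes the inductive step, so a_n = 3^n + 2·2^n for all n ≥ 0.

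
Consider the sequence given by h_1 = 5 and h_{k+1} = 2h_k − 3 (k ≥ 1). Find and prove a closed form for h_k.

Claim: h_k = 2^k + 3.

Base case: h_1 = 5, and 2^1 + 3 = 2 + 3 = 5.
Assume h_m = 2^m + 3 for some m ≥ 1.
Then h_{m+1} = 2h_m − 3 = 2·(2^m + 3) − 3 = 2^{m+1} + 6 − 3 = 2^{m+1} + 3.
So the formula holds for m+1, and by induction h_k = 2^k + 3 for all k ≥ 1.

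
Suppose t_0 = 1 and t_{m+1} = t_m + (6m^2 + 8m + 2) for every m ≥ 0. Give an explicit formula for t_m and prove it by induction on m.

Claim: t_m = 2m^3 + m^2 − m + 1.

Base case: t_0 = 1, and 2·0^3 + 0^2 − 0 + 1 = 1.
Assume t_j = 2j^3 + j^2 − j + 1.
Then t_{j+1} = t_j + (6j^2 + 8j + 2) = (2j^3 + j^2 − j + 1) + (6j^2 + 8j + 2) = 2j^3 + 7j^2 + 7j + 3,
and 2·(j+1)^3 + (j+1)^2 − (j+1) + 1 = 2j^3 + 7j^2 + 7j + 3.
Hence t_m = 2m^3 + m^2 − m + 1 for every m ≥ 0, by induction.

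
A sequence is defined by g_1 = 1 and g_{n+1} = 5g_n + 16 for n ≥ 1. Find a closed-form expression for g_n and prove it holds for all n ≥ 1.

Claim: g_n = 5^n − 4.

Base case: g_1 = 1, and 5^1 − 4 = 5 − 4 = 1.
Assume g_r = 5^r − 4 for some r ≥ 1.
Then g_{r+1} = 5g_r + 16 = 5·(5^r − 4) + 16 = 5^{r+1} − 20 + 16 = 5^{r+1} − 4.
This completes the inductive step, so g_n = 5^n − 4 for all n ≥ 1.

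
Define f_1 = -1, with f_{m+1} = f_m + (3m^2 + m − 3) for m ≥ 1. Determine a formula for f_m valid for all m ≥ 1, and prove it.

Claim: f_m = m^3 − m^2 − 3m + 2.

Base case: f_1 = -1, and 1^3 − 1^2 − 3·1 + 2 = -1.
Assume f_k = k^3 − k^2 − 3k + 2.
Then f_{k+1} = f_k + (3k^2 + k − 3) = (k^3 − k^2 − 3k + 2) + (3k^2 + k − 3) = k^3 + 2k^2 − 2k − 1,
and (k+1)^3 − (k+1)^2 − 3·(k+1) + 2 = k^3 + 2k^2 − 2k − 1.
This completes the inductive step, so f_m = m^3 − m^2 − 3m + 2 for all m ≥ 1.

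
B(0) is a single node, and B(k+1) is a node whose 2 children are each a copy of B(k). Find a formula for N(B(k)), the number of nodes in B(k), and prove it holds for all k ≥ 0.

Claim: N(B(k)) = 2^{k+1} − 1.

Base case: N(B(0)) = 1, and 2^{0+1} − 1 = 1.
Assume N(B(r)) = 2^{r+1} − 1.
Then N(B(r+1)) = 1 + 2N(B(r)) = 1 + 2(2^{r+1} − 1) = 2^{r+2} − 2 + 1 = 2^{r+2} − 1.
This completes the inductive step, so N(B(k)) = 2^{k+1} − 1 for all k ≥ 0.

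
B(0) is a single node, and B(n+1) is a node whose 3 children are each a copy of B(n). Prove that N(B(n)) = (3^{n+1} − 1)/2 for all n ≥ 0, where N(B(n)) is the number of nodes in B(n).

Base case: N(B(0)) = 1, and (3^{0+1} − 1)/2 = 1.
Assume N(B(j)) = (3^{j+1} − 1)/2.
Then N(B(j+1)) = 1 + 3N(B(j)) = 1 + 3·(3^{j+1} − 1)/2 = 1 + (3^{j+2} − 3)/2 = (2 + 3^{j+2} − 3)/2 = (3^{j+2} − 1)/2.
Hence N(B(n)) = (3^{n+1} − 1)/2 for every n ≥ 0, by induction.

N(B(n)) = (3^{n+1} − 1)/2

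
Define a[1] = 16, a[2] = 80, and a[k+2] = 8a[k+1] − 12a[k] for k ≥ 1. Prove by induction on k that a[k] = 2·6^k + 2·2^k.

Base cases: a[1] = 16 and 2·6^1 + 2·2^1 = 16; a[2] = 80 and 2·6^2 + 2·2^2 = 80.
Assume a[j] = 2·6^j + 2·2^j for all 1 ≤ j ≤ m, where m ≥ 2.
Then a[m+1] = 8a[m] − 12a[m−1] = 8·(2·6^m + 2·2^m) − 12·(2·6^{m−1} + 2·2^{m−1}) = 2·(8·6 − 12)6^{m−1} + 2·(8·2 − 12)2^{m−1} = 72·6^{m−1} + 8·2^{m−1} = 2·6^{m+1} + 2·2^{m+1}.
By strong induction, a[k] = 2·6^k + 2·2^k for all k ≥ 1.

a[k] = 2·6^k + 2·2^k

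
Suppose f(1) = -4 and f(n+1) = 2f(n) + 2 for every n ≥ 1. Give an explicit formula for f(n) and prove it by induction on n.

Claim: f(n) = -2^n − 2.

Base case: f(1) = -4, and -2^1 − 2 = -2 − 2 = -4.
Assume f(m) = -2^m − 2 for some m ≥ 1.
Then f(m+1) = 2f(m) + 2 = 2·(-2^m − 2) + 2 = -2^{m+1} − 4 + 2 = -2^{m+1} − 2.
By induction, f(n) = -2^n − 2 for all n ≥ 1.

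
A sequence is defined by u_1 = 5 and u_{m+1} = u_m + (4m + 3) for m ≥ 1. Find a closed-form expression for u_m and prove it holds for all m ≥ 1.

Claim: u_m = 2m^2 + m + 2.

Base case: u_1 = 5, and 2·1^2 + 1 + 2 = 5.
Assume u_j = 2j^2 + j + 2.
Then u_{j+1} = u_j + (4j + 3) = (2j^2 + j + 2) + (4j + 3) = 2j^2 + 5j + 5,
and 2·(j+1)^2 + (j+1) + 2 = 2j^2 + 5j + 5.
Hence u_m = 2m^2 + m + 2 for every m ≥ 1, by induction.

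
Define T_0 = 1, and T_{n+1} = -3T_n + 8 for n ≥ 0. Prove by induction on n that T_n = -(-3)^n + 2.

Base case: T_0 = 1, and -(-3)^0 + 2 = -1 + 2 = 1.
Assume T_r = -(-3)^r + 2 for some r ≥ 0.
Then T_{r+1} = -3T_r + 8 = -3·(-(-3)^r + 2) + 8 = 3·(-3)^r − 6 + 8 = -(-3)^{r+1} + 2.
Hence T_n = -(-3)^n + 2 for every n ≥ 0, by induction.

T_n = -(-3)^n + 2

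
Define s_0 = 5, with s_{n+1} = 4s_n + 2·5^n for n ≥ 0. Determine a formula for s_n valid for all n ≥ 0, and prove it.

Claim: s_n = 3·4^n + 2·5^n.

Base case: s_0 = 5, and 3·4^0 + 2·5^0 = 3 + 2 = 5.
Assume s_k = 3·4^k + 2·5^k for some k ≥ 0.
Then s_{k+1} = 4s_k + 2·5^k = 4·(3·4^k + 2·5^k) + 2·5^k = 3·4^{k+1} + 8·5^k + 2·5^k = 3·4^{k+1} + 10·5^k = 3·4^{k+1} + 2·5^{k+1}.
Hence s_n = 3·4^n + 2·5^n for every n ≥ 0, by induction.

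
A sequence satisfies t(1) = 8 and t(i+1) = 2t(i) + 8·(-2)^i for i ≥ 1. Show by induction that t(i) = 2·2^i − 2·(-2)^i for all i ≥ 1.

Base case: t(1) = 8, and 2·2^1 − 2·(-2)^1 = 4 + 4 = 8.
Assume t(r) = 2·2^r − 2·(-2)^r for some r ≥ 1.
Then t(r+1) = 2t(r) + 8·(-2)^r = 2·(2·2^r − 2·(-2)^r) + 8·(-2)^r = 2·2^{r+1} − 4·(-2)^r + 8·(-2)^r = 2·2^{r+1} + 4·(-2)^r = 2·2^{r+1} − 2·(-2)^{r+1}.
Hence t(i) = 2·2^i − 2·(-2)^i for every i ≥ 1, by induction.

t(i) = 2·2^i − 2·(-2)^i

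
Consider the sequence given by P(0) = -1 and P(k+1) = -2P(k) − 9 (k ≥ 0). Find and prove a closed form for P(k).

Claim: P(k) = 2·(-2)^k − 3.

Base case: P(0) = -1, and 2·(-2)^0 − 3 = 2 − 3 = -1.
Assume P(r) = 2·(-2)^r − 3 for some r ≥ 0.
Then P(r+1) = -2P(r) − 9 = -2·(2·(-2)^r − 3) − 9 = -4·(-2)^r + 6 − 9 = 2·(-2)^{r+1} − 3.
So the formula holds for r+1, and by induction P(k) = 2·(-2)^k − 3 for all k ≥ 0.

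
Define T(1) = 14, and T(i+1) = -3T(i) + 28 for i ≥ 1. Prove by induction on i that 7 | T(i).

Base case: T(1) = 14 = 7·2, so 7 | T(1).
Assume 7 | T(r), so T(r) = 7t for some integer t.
Then T(r+1) = -3T(r) + 28 = -3·(7t) + 28 = 7(-3t + 4), so 7 | T(r+1).
By induction, 7 | T(i) for all i ≥ 1.

7 | T(i)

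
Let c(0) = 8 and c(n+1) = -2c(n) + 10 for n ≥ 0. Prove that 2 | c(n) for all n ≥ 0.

Base case: c(0) = 8 = 2·4, so 2 | c(0).
Assume 2 | c(m), so c(m) = 2t for some integer t.
Then c(m+1) = -2c(m) + 10 = -2·(2t) + 10 = 2(-2t + 5), so 2 | c(m+1).
This completes the inductive step, so 2 | c(n) for all n ≥ 0.

2 | c(n)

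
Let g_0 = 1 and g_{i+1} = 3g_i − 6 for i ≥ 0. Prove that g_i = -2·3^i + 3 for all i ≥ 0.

Base case: g_0 = 1, and -2·3^0 + 3 = -2 + 3 = 1.
Assume g_m = -2·3^m + 3 for some m ≥ 0.
Then g_{m+1} = 3g_m − 6 = 3·(-2·3^m + 3) − 6 = -6·3^m + 9 − 6 = -2·3^{m+1} + 3.
This completes the inductive step, so g_i = -2·3^i + 3 for all i ≥ 0.

g_i = -2·3^i + 3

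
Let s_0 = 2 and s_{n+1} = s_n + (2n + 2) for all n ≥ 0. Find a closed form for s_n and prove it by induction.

Claim: s_n = n^2 + n + 2.

Base case: s_0 = 2, and 0^2 + 0 + 2 = 2.
Assume s_j = j^2 + j + 2.
Then s_{j+1} = s_j + (2j + 2) = (j^2 + j + 2) + (2j + 2) = j^2 + 3j + 4,
and (j+1)^2 + (j+1) + 2 = j^2 + 3j + 4.
By induction, s_n = n^2 + n + 2 for all n ≥ 0.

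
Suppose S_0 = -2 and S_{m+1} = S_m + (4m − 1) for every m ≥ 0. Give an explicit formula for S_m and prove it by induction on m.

Claim: S_m = 2m^2 − 3m − 2.

Base case: S_0 = -2, and 2·0^2 − 3·0 − 2 = -2.
Assume S_j = 2j^2 − 3j − 2.
Then S_{j+1} = S_j + (4j − 1) = (2j^2 − 3j − 2) + (4j − 1) = 2j^2 + j − 3,
and 2·(j+1)^2 − 3·(j+1) − 2 = 2j^2 + j − 3.
This completes the inductive step, so S_m = 2m^2 − 3m − 2 for all m ≥ 0.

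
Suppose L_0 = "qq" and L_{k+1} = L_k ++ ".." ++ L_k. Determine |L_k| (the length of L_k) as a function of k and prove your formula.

Claim: |L_k| = 2^{k+2} − 2.

Base case: |L_0| = 2, and 2^{0+2} − 2 = 2.
Assume |L_j| = 2^{j+2} − 2.
Then |L_{j+1}| = |L_j| + 2 + |L_j| = 2|L_j| + 2 = 2(2^{j+2} − 2) + 2 = 2^{j+3} − 4 + 2 = 2^{j+3} − 2.
This completes the inductive step, so |L_k| = 2^{k+2} − 2 for all k ≥ 0.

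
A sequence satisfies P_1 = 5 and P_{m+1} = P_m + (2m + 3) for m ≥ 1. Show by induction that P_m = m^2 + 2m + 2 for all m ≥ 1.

Base case: P_1 = 5, and 1^2 + 2·1 + 2 = 5.
Assume P_j = j^2 + 2j + 2.
Then P_{j+1} = P_j + (2j + 3) = (j^2 + 2j + 2) + (2j + 3) = j^2 + 4j + 5,
and (j+1)^2 + 2·(j+1) + 2 = j^2 + 4j + 5.
By induction, P_m = m^2 + 2m + 2 for all m ≥ 1.

P_m = m^2 + 2m + 2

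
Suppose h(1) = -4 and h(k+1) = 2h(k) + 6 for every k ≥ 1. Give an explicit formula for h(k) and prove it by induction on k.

Claim: h(k) = 2^k − 6.

Base case: h(1) = -4, and 2^1 − 6 = 2 − 6 = -4.
Assume h(m) = 2^m − 6 for some m ≥ 1.
Then h(m+1) = 2h(m) + 6 = 2·(2^m − 6) + 6 = 2^{m+1} − 12 + 6 = 2^{m+1} − 6.
This completes the inductive step, so h(k) = 2^k − 6 for all k ≥ 1.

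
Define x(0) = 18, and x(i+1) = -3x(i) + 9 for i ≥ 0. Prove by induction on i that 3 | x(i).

Base case: x(0) = 18 = 3·6, so 3 | x(0).
Assume 3 | x(j), so x(j) = 3t for some integer t.
Then x(j+1) = -3x(j) + 9 = -3·(3t) + 9 = 3(-3t + 3), so 3 | x(j+1).
So the property holds for j+1, and by induction 3 | x(i) for all i ≥ 0.

3 | x(i)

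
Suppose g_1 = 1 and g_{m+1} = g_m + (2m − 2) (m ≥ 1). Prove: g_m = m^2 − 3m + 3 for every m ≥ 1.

Base case: g_1 = 1, and 1^2 − 3·1 + 3 = 1.
Assume g_r = r^2 − 3r + 3.
Then g_{r+1} = g_r + (2r − 2) = (r^2 − 3r + 3) + (2r − 2) = r^2 − r + 1,
and (r+1)^2 − 3·(r+1) + 3 = r^2 − r + 1.
This completes the inductive step, so g_m = m^2 − 3m + 3 for all m ≥ 1.

g_m = m^2 − 3m + 3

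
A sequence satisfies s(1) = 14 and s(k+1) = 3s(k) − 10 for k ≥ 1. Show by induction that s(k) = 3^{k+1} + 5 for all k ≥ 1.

Base case: s(1) = 14, and 3^{1+1} + 5 = 9 + 5 = 14.
Assume s(r) = 3^{r+1} + 5 for some r ≥ 1.
Then s(r+1) = 3s(r) − 10 = 3·(3^{r+1} + 5) − 10 = 3^{r+2} + 15 − 10 = 3^{r+2} + 5.
By induction, s(k) = 3^{k+1} + 5 for all k ≥ 1.

s(k) = 3^{k+1} + 5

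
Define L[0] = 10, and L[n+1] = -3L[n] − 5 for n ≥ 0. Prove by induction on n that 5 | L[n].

Base case: L[0] = 10 = 5·2, so 5 | L[0].
Assume 5 | L[r], so L[r] = 5t for some integer t.
Then L[r+1] = -3L[r] − 5 = -3·(5t) − 5 = 5(-3t − 1), so 5 | L[r+1].
By induction, 5 | L[n] for all n ≥ 0.

5 | L[n]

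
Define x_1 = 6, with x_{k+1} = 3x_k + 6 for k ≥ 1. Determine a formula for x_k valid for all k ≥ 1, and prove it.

Claim: x_k = 3^{k+1} − 3.

Base case: x_1 = 6, and 3^{1+1} − 3 = 9 − 3 = 6.
Assume x_j = 3^{j+1} − 3 for some j ≥ 1.
Then x_{j+1} = 3x_j + 6 = 3·(3^{j+1} − 3) + 6 = 3^{j+2} − 9 + 6 = 3^{j+2} − 3.
So the formula holds for j+1, and by induction x_k = 3^{k+1} − 3 for all k ≥ 1.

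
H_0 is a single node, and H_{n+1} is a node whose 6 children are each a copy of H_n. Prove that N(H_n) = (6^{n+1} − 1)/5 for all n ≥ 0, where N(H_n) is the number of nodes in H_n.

Base case: N(H_0) = 1, and (6^{0+1} − 1)/5 = 1.
Assume N(H_k) = (6^{k+1} − 1)/5.
Then N(H_{k+1}) = 1 + 6N(H_k) = 1 + 6·(6^{k+1} − 1)/5 = 1 + (6^{k+2} − 6)/5 = (5 + 6^{k+2} − 6)/5 = (6^{k+2} − 1)/5.
This completes the inductive step, so N(H_n) = (6^{n+1} − 1)/5 for all n ≥ 0.

N(H_n) = (6^{n+1} − 1)/5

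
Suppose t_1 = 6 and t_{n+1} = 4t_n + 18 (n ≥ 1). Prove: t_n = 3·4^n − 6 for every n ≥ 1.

Base case: t_1 = 6, and 3·4^1 − 6 = 12 − 6 = 6.
Assume t_r = 3·4^r − 6 for some r ≥ 1.
Then t_{r+1} = 4t_r + 18 = 4·(3·4^r − 6) + 18 = 12·4^r − 24 + 18 = 3·4^{r+1} − 6.
By induction, t_n = 3·4^n − 6 for all n ≥ 1.

t_n = 3·4^n − 6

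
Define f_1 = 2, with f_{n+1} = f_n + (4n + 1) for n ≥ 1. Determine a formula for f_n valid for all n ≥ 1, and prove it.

Claim: f_n = 2n^2 − n + 1.

Base case: f_1 = 2, and 2·1^2 − 1 + 1 = 2.
Assume f_m = 2m^2 − m + 1.
Then f_{m+1} = f_m + (4m + 1) = (2m^2 − m + 1) + (4m + 1) = 2m^2 + 3m + 2,
and 2·(m+1)^2 − (m+1) + 1 = 2m^2 + 3m + 2.
Hence f_n = 2n^2 − n + 1 for every n ≥ 1, by induction.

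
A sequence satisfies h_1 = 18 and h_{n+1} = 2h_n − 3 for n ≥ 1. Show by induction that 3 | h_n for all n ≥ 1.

Base case: h_1 = 18 = 3·6, so 3 | h_1.
Assume 3 | h_j, so h_j = 3t for some integer t.
Then h_{j+1} = 2h_j − 3 = 2·(3t) − 3 = 3(2t − 1), so 3 | h_{j+1}.
Hence 3 | h_n for every n ≥ 1, by induction.

3 | h_n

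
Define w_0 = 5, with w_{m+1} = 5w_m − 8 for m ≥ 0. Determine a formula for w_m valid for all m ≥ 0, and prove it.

Claim: w_m = 3·5^m + 2.

Base case: w_0 = 5, and 3·5^0 + 2 = 3 + 2 = 5.
Assume w_k = 3·5^k + 2 for some k ≥ 0.
Then w_{k+1} = 5w_k − 8 = 5·(3·5^k + 2) − 8 = 15·5^k + 10 − 8 = 3·5^{k+1} + 2.
So the formula holds for k+1, and by induction w_m = 3·5^m + 2 for all m ≥ 0.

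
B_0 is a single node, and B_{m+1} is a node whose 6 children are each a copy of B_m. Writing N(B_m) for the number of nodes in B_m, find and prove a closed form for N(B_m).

Claim: N(B_m) = (6^{m+1} − 1)/5.

Base case: N(B_0) = 1, and (6^{0+1} − 1)/5 = 1.
Assume N(B_k) = (6^{k+1} − 1)/5.
Then N(B_{k+1}) = 1 + 6N(B_k) = 1 + 6·(6^{k+1} − 1)/5 = 1 + (6^{k+2} − 6)/5 = (5 + 6^{k+2} − 6)/5 = (6^{k+2} − 1)/5.
So the formula holds for k+1, and by induction N(B_m) = (6^{m+1} − 1)/5 for all m ≥ 0.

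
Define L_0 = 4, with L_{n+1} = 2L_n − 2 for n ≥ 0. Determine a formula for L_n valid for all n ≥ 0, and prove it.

Claim: L_n = 2^{n+1} + 2.

Base case: L_0 = 4, and 2^{0+1} + 2 = 2 + 2 = 4.
Assume L_r = 2^{r+1} + 2 for some r ≥ 0.
Then L_{r+1} = 2L_r − 2 = 2·(2^{r+1} + 2) − 2 = 2^{r+2} + 4 − 2 = 2^{r+2} + 2.
So the formula holds for r+1, and by induction L_n = 2^{n+1} + 2 for all n ≥ 0.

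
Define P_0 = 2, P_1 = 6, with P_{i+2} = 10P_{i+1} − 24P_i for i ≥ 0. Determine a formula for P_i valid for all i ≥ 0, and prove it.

Claim: P_i = 3·4^i − 6^i.

Base cases: P_0 = 2 and 3·4^0 − 6^0 = 2; P_1 = 6 and 3·4^1 − 6^1 = 6.
Assume P_j = 3·4^j − 6^j for all 0 ≤ j ≤ k, where k ≥ 1.
Then P_{k+1} = 10P_k − 24P_{k−1} = 10·(3·4^k − 6^k) − 24·(3·4^{k−1} − 6^{k−1}) = 3·(10·4 − 24)4^{k−1} − (10·6 − 24)6^{k−1} = 48·4^{k−1} − 36·6^{k−1} = 3·4^{k+1} − 6^{k+1}.
This completes the inductive step, so P_i = 3·4^i − 6^i for all i ≥ 0.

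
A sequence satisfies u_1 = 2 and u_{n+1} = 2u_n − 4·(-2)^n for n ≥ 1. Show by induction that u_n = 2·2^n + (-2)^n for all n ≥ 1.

Base case: u_1 = 2, and 2·2^1 + (-2)^1 = 4 − 2 = 2.
Assume u_m = 2·2^m + (-2)^m for some m ≥ 1.
Then u_{m+1} = 2u_m − 4·(-2)^m = 2·(2·2^m + (-2)^m) − 4·(-2)^m = 2·2^{m+1} + 2·(-2)^m − 4·(-2)^m = 2·2^{m+1} − 2·(-2)^m = 2·2^{m+1} + (-2)^{m+1}.
This completes the inductive step, so u_n = 2·2^n + (-2)^n for all n ≥ 1.

u_n = 2·2^n + (-2)^n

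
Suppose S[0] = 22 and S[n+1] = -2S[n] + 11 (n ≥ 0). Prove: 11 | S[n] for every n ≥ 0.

Base case: S[0] = 22 = 11·2, so 11 | S[0].
Assume 11 | S[r], so S[r] = 11t for some integer t.
Then S[r+1] = -2S[r] + 11 = -2·(11t) + 11 = 11(-2t + 1), so 11 | S[r+1].
So the property holds for r+1, and by induction 11 | S[n] for all n ≥ 0.

11 | S[n]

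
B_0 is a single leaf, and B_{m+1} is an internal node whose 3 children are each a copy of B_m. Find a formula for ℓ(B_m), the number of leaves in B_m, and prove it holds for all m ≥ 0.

Claim: ℓ(B_m) = 3^m.

Base case: ℓ(B_0) = 1, and 3^0 = 1.
Assume ℓ(B_j) = 3^j.
Then ℓ(B_{j+1}) = 3·ℓ(B_j) = 3·3^j = 3^{j+1}.
This completes the inductive step, so ℓ(B_m) = 3^m for all m ≥ 0.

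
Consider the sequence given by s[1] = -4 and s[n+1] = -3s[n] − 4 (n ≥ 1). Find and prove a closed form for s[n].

Claim: s[n] = (-3)^n − 1.

Base case: s[1] = -4, and (-3)^1 − 1 = -3 − 1 = -4.
Assume s[r] = (-3)^r − 1 for some r ≥ 1.
Then s[r+1] = -3s[r] − 4 = -3·((-3)^r − 1) − 4 = -3·(-3)^r + 3 − 4 = (-3)^{r+1} − 1.
So the formula holds for r+1, and by induction s[n] = (-3)^n − 1 for all n ≥ 1.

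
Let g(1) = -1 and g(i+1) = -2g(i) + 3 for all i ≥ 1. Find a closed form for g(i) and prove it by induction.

Claim: g(i) = (-2)^i + 1.

Base case: g(1) = -1, and (-2)^1 + 1 = -2 + 1 = -1.
Assume g(m) = (-2)^m + 1 for some m ≥ 1.
Then g(m+1) = -2g(m) + 3 = -2·((-2)^m + 1) + 3 = -2·(-2)^m − 2 + 3 = (-2)^{m+1} + 1.
This completes the inductive step, so g(i) = (-2)^i + 1 for all i ≥ 1.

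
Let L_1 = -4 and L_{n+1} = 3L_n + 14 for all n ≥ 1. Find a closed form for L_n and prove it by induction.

Claim: L_n = 3^n − 7.

Base case: L_1 = -4, and 3^1 − 7 = 3 − 7 = -4.
Assume L_r = 3^r − 7 for some r ≥ 1.
Then L_{r+1} = 3L_r + 14 = 3·(3^r − 7) + 14 = 3^{r+1} − 21 + 14 = 3^{r+1} − 7.
By induction, L_n = 3^n − 7 for all n ≥ 1.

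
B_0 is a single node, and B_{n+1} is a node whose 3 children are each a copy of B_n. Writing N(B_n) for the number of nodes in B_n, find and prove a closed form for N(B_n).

Claim: N(B_n) = (3^{n+1} − 1)/2.

Base case: N(B_0) = 1, and (3^{0+1} − 1)/2 = 1.
Assume N(B_r) = (3^{r+1} − 1)/2.
Then N(B_{r+1}) = 1 + 3N(B_r) = 1 + 3·(3^{r+1} − 1)/2 = 1 + (3^{r+2} − 3)/2 = (2 + 3^{r+2} − 3)/2 = (3^{r+2} − 1)/2.
So the formula holds for r+1, and by induction N(B_n) = (3^{n+1} − 1)/2 for all n ≥ 0.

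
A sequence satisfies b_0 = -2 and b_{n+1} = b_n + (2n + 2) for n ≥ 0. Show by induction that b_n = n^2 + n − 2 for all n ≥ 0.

Base case: b_0 = -2, and 0^2 + 0 − 2 = -2.
Assume b_j = j^2 + j − 2.
Then b_{j+1} = b_j + (2j + 2) = (j^2 + j − 2) + (2j + 2) = j^2 + 3j,
and (j+1)^2 + (j+1) − 2 = j^2 + 3j.
Hence b_n = n^2 + n − 2 for every n ≥ 0, by induction.

b_n = n^2 + n − 2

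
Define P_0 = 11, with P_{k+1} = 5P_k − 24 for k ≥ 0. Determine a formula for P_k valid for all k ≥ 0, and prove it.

Claim: P_k = 5^{k+1} + 6.

Base case: P_0 = 11, and 5^{0+1} + 6 = 5 + 6 = 11.
Assume P_j = 5^{j+1} + 6 for some j ≥ 0.
Then P_{j+1} = 5P_j − 24 = 5·(5^{j+1} + 6) − 24 = 5^{j+2} + 30 − 24 = 5^{j+2} + 6.
By induction, P_k = 5^{k+1} + 6 for all k ≥ 0.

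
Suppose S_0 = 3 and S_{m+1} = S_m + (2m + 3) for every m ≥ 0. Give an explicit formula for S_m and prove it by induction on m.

Claim: S_m = m^2 + 2m + 3.

Base case: S_0 = 3, and 0^2 + 2·0 + 3 = 3.
Assume S_r = r^2 + 2r + 3.
Then S_{r+1} = S_r + (2r + 3) = (r^2 + 2r + 3) + (2r + 3) = r^2 + 4r + 6,
and (r+1)^2 + 2·(r+1) + 3 = r^2 + 4r + 6.
This completes the inductive step, so S_m = m^2 + 2m + 3 for all m ≥ 0.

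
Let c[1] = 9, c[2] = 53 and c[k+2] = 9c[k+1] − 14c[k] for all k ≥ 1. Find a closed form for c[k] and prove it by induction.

Claim: c[k] = 2^k + 7^k.

Base cases: c[1] = 9 and 2^1 + 7^1 = 9; c[2] = 53 and 2^2 + 7^2 = 53.
Assume c[i] = 2^i + 7^i for all 1 ≤ i ≤ j, where j ≥ 2.
Then c[j+1] = 9c[j] − 14c[j−1] = 9·(2^j + 7^j) − 14·(2^{j−1} + 7^{j−1}) = (9·2 − 14)2^{j−1} + (9·7 − 14)7^{j−1} = 4·2^{j−1} + 49·7^{j−1} = 2^{j+1} + 7^{j+1}.
So the formula holds for j+1, and by strong induction c[k] = 2^k + 7^k for all k ≥ 1.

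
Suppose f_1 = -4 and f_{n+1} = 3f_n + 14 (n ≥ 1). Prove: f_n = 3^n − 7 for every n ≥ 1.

Base case: f_1 = -4, and 3^1 − 7 = 3 − 7 = -4.
Assume f_k = 3^k − 7 for some k ≥ 1.
Then f_{k+1} = 3f_k + 14 = 3·(3^k − 7) + 14 = 3^{k+1} − 21 + 14 = 3^{k+1} − 7.
By induction, f_n = 3^n − 7 for all n ≥ 1.

f_n = 3^n − 7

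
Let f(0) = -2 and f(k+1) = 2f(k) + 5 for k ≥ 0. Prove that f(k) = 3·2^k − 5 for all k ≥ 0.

Base case: f(0) = -2, and 3·2^0 − 5 = 3 − 5 = -2.
Assume f(r) = 3·2^r − 5 for some r ≥ 0.
Then f(r+1) = 2f(r) + 5 = 2·(3·2^r − 5) + 5 = 6·2^r − 10 + 5 = 3·2^{r+1} − 5.
This completes the inductive step, so f(k) = 3·2^k − 5 for all k ≥ 0.

f(k) = 3·2^k − 5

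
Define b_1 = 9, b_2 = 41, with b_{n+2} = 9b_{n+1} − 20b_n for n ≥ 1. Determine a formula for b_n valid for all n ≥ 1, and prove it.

Claim: b_n = 5^n + 4^n.

Base cases: b_1 = 9 and 5^1 + 4^1 = 9; b_2 = 41 and 5^2 + 4^2 = 41.
Assume b_j = 5^j + 4^j for all 1 ≤ j ≤ r, where r ≥ 2.
Then b_{r+1} = 9b_r − 20b_{r−1} = 9·(5^r + 4^r) − 20·(5^{r−1} + 4^{r−1}) = (9·5 − 20)5^{r−1} + (9·4 − 20)4^{r−1} = 25·5^{r−1} + 16·4^{r−1} = 5^{r+1} + 4^{r+1}.
This completes the inductive step, so b_n = 5^n + 4^n for all n ≥ 1.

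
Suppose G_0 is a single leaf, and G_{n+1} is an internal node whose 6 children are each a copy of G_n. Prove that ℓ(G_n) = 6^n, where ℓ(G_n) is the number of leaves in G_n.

Base case: ℓ(G_0) = 1, and 6^0 = 1.
Assume ℓ(G_m) = 6^m.
Then ℓ(G_{m+1}) = 6·ℓ(G_m) = 6·6^m = 6^{m+1}.
By induction, ℓ(G_n) = 6^n for all n ≥ 0.

ℓ(G_n) = 6^n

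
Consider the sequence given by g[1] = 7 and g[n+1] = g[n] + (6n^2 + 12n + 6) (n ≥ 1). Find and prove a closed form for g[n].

Claim: g[n] = 2n^3 + 3n^2 + n + 1.

Base case: g[1] = 7, and 2·1^3 + 3·1^2 + 1 + 1 = 7.
Assume g[j] = 2j^3 + 3j^2 + j + 1.
Then g[j+1] = g[j] + (6j^2 + 12j + 6) = (2j^3 + 3j^2 + j + 1) + (6j^2 + 12j + 6) = 2j^3 + 9j^2 + 13j + 7,
and 2·(j+1)^3 + 3·(j+1)^2 + (j+1) + 1 = 2j^3 + 9j^2 + 13j + 7.
By induction, g[n] = 2n^3 + 3n^2 + n + 1 for all n ≥ 1.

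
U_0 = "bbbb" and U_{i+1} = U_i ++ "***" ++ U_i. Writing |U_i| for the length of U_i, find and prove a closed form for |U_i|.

Claim: |U_i| = 7·2^i − 3.

Base case: |U_0| = 4, and 7·2^0 − 3 = 4.
Assume |U_m| = 7·2^m − 3.
Then |U_{m+1}| = |U_m| + 3 + |U_m| = 2|U_m| + 3 = 2(7·2^m − 3) + 3 = 7·2^{m+1} − 6 + 3 = 7·2^{m+1} − 3.
This completes the inductive step, so |U_i| = 7·2^i − 3 for all i ≥ 0.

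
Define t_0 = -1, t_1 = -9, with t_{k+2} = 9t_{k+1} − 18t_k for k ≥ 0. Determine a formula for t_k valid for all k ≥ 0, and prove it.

Claim: t_k = 3^k − 2·6^k.

Base cases: t_0 = -1 and 3^0 − 2·6^0 = -1; t_1 = -9 and 3^1 − 2·6^1 = -9.
Assume t_i = 3^i − 2·6^i for all 0 ≤ i ≤ j, where j ≥ 1.
Then t_{j+1} = 9t_j − 18t_{j−1} = 9·(3^j − 2·6^j) − 18·(3^{j−1} − 2·6^{j−1}) = (9·3 − 18)3^{j−1} − 2·(9·6 − 18)6^{j−1} = 9·3^{j−1} − 72·6^{j−1} = 3^{j+1} − 2·6^{j+1}.
Hence t_k = 3^k − 2·6^k for every k ≥ 0, by strong induction.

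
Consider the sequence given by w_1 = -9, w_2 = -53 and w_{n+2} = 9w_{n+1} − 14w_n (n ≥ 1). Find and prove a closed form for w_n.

Claim: w_n = -2^n − 7^n.

Base cases: w_1 = -9 and -2^1 − 7^1 = -9; w_2 = -53 and -2^2 − 7^2 = -53.
Assume w_j = -2^j − 7^j for all 1 ≤ j ≤ k, where k ≥ 2.
Then w_{k+1} = 9w_k − 14w_{k−1} = 9·(-2^k − 7^k) − 14·(-2^{k−1} − 7^{k−1}) = -(9·2 − 14)2^{k−1} − (9·7 − 14)7^{k−1} = -4·2^{k−1} − 49·7^{k−1} = -2^{k+1} − 7^{k+1}.
This completes the inductive step, so w_n = -2^n − 7^n for all n ≥ 1.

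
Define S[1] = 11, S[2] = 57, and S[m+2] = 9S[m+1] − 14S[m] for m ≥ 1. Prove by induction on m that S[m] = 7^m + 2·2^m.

Base cases: S[1] = 11 and 7^1 + 2·2^1 = 11; S[2] = 57 and 7^2 + 2·2^2 = 57.
Assume S[j] = 7^j + 2·2^j for all 1 ≤ j ≤ r, where r ≥ 2.
Then S[r+1] = 9S[r] − 14S[r−1] = 9·(7^r + 2·2^r) − 14·(7^{r−1} + 2·2^{r−1}) = (9·7 − 14)7^{r−1} + 2·(9·2 − 14)2^{r−1} = 49·7^{r−1} + 8·2^{r−1} = 7^{r+1} + 2·2^{r+1}.
This completes the inductive step, so S[m] = 7^m + 2·2^m for all m ≥ 1.

S[m] = 7^m + 2·2^m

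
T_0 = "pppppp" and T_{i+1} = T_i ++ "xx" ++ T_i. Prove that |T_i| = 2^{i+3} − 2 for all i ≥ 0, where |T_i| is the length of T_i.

Base case: |T_0| = 6, and 2^{0+3} − 2 = 6.
Assume |T_j| = 2^{j+3} − 2.
Then |T_{j+1}| = |T_j| + 2 + |T_j| = 2|T_j| + 2 = 2(2^{j+3} − 2) + 2 = 2^{j+1+3} − 4 + 2 = 2^{j+1+3} − 2.
By induction, |T_i| = 2^{i+3} − 2 for all i ≥ 0.

|T_i| = 2^{i+3} − 2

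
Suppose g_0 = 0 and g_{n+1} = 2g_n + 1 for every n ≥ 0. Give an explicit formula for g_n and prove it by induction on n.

Claim: g_n = 2^n − 1.

Base case: g_0 = 0, and 2^0 − 1 = 1 − 1 = 0.
Assume g_m = 2^m − 1 for some m ≥ 0.
Then g_{m+1} = 2g_m + 1 = 2·(2^m − 1) + 1 = 2^{m+1} − 2 + 1 = 2^{m+1} − 1.
So the formula holds for m+1, and by induction g_n = 2^n − 1 for all n ≥ 0.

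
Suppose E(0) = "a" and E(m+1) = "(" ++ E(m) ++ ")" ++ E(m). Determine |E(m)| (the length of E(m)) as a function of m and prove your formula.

Claim: |E(m)| = 3·2^m − 2.

Base case: |E(0)| = 1, and 3·2^0 − 2 = 1.
Assume |E(j)| = 3·2^j − 2.
Then |E(j+1)| = 1 + |E(j)| + 1 + |E(j)| = 2|E(j)| + 2 = 2(3·2^j − 2) + 2 = 3·2^{j+1} − 4 + 2 = 3·2^{j+1} − 2.
Hence |E(m)| = 3·2^m − 2 for every m ≥ 0, by induction.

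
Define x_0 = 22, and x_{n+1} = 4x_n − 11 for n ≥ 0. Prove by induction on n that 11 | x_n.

Base case: x_0 = 22 = 11·2, so 11 | x_0.
Assume 11 | x_j, so x_j = 11t for some integer t.
Then x_{j+1} = 4x_j − 11 = 4·(11t) − 11 = 11(4t − 1), so 11 | x_{j+1}.
By induction, 11 | x_n for all n ≥ 0.

11 | x_n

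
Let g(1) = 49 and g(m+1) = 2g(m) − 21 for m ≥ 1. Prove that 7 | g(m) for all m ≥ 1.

Base case: g(1) = 49 = 7·7, so 7 | g(1).
Assume 7 | g(r), so g(r) = 7t for some integer t.
Then g(r+1) = 2g(r) − 21 = 2·(7t) − 21 = 7(2t − 3), so 7 | g(r+1).
This completes the inductive step, so 7 | g(m) for all m ≥ 1.

7 | g(m)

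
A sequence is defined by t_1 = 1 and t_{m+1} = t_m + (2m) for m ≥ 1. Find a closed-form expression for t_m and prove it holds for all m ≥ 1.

Claim: t_m = m^2 − m + 1.

Base case: t_1 = 1, and 1^2 − 1 + 1 = 1.
Assume t_r = r^2 − r + 1.
Then t_{r+1} = t_r + (2r) = (r^2 − r + 1) + (2r) = r^2 + r + 1,
and (r+1)^2 − (r+1) + 1 = r^2 + r + 1.
Hence t_m = m^2 − m + 1 for every m ≥ 1, by induction.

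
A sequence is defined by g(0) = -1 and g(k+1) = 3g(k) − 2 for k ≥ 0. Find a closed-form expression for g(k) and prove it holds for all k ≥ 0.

Claim: g(k) = -2·3^k + 1.

Base case: g(0) = -1, and -2·3^0 + 1 = -2 + 1 = -1.
Assume g(m) = -2·3^m + 1 for some m ≥ 0.
Then g(m+1) = 3g(m) − 2 = 3·(-2·3^m + 1) − 2 = -6·3^m + 3 − 2 = -2·3^{m+1} + 1.
This completes the inductive step, so g(k) = -2·3^k + 1 for all k ≥ 0.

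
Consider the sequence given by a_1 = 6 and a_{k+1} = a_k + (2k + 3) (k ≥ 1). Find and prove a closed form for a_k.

Claim: a_k = k^2 + 2k + 3.

Base case: a_1 = 6, and 1^2 + 2·1 + 3 = 6.
Assume a_r = r^2 + 2r + 3.
Then a_{r+1} = a_r + (2r + 3) = (r^2 + 2r + 3) + (2r + 3) = r^2 + 4r + 6,
and (r+1)^2 + 2·(r+1) + 3 = r^2 + 4r + 6.
Hence a_k = k^2 + 2k + 3 for every k ≥ 1, by induction.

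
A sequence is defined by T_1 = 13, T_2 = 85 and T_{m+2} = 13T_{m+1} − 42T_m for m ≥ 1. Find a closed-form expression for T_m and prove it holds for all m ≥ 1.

Claim: T_m = 7^m + 6^m.

Base cases: T_1 = 13 and 7^1 + 6^1 = 13; T_2 = 85 and 7^2 + 6^2 = 85.
Assume T_j = 7^j + 6^j for all 1 ≤ j ≤ r, where r ≥ 2.
Then T_{r+1} = 13T_r − 42T_{r−1} = 13·(7^r + 6^r) − 42·(7^{r−1} + 6^{r−1}) = (13·7 − 42)7^{r−1} + (13·6 − 42)6^{r−1} = 49·7^{r−1} + 36·6^{r−1} = 7^{r+1} + 6^{r+1}.
This completes the inductive step, so T_m = 7^m + 6^m for all m ≥ 1.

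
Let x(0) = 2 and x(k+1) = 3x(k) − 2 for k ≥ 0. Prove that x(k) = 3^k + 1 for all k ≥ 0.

Base case: x(0) = 2, and 3^0 + 1 = 1 + 1 = 2.
Assume x(r) = 3^r + 1 for some r ≥ 0.
Then x(r+1) = 3x(r) − 2 = 3·(3^r + 1) − 2 = 3^{r+1} + 3 − 2 = 3^{r+1} + 1.
This completes the inductive step, so x(k) = 3^k + 1 for all k ≥ 0.

x(k) = 3^k + 1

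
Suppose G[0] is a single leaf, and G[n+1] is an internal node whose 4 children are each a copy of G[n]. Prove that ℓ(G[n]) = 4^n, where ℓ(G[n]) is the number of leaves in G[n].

Base case: ℓ(G[0]) = 1, and 4^0 = 1.
Assume ℓ(G[m]) = 4^m.
Then ℓ(G[m+1]) = 4·ℓ(G[m]) = 4·4^m = 4^{m+1}.
So the formula holds for m+1, and by induction ℓ(G[n]) = 4^n for all n ≥ 0.

ℓ(G[n]) = 4^n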